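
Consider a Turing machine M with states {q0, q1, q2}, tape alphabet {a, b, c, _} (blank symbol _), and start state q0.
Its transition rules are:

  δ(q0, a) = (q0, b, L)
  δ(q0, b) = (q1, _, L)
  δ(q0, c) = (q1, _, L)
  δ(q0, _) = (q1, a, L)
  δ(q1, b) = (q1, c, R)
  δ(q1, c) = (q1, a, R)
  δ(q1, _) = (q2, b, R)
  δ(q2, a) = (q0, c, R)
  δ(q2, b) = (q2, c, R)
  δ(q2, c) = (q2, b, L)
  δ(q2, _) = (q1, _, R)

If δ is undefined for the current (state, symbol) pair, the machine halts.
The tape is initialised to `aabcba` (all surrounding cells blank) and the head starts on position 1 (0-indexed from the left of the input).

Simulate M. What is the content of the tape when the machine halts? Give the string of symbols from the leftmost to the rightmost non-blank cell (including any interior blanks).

state=q0 head=1 tape=__a[a]bcba_   (q0,a)→(q0,b,L)
state=q0 head=0 tape=__[a]bbcba_   (q0,a)→(q0,b,L)
state=q0 head=-1 tape=_[_]bbbcba_   (q0,_)→(q1,a,L)
state=q1 head=-2 tape=[_]abbbcba_   (q1,_)→(q2,b,R)
state=q2 head=-1 tape=b[a]bbbcba_   (q2,a)→(q0,c,R)
state=q0 head=0 tape=bc[b]bbcba_   (q0,b)→(q1,_,L)
state=q1 head=-1 tape=b[c]_bbcba_   (q1,c)→(q1,a,R)
state=q1 head=0 tape=ba[_]bbcba_   (q1,_)→(q2,b,R)
state=q2 head=1 tape=bab[b]bcba_   (q2,b)→(q2,c,R)
state=q2 head=2 tape=babc[b]cba_   (q2,b)→(q2,c,R)
state=q2 head=3 tape=babcc[c]ba_   (q2,c)→(q2,b,L)
state=q2 head=2 tape=babc[c]bba_   (q2,c)→(q2,b,L)
state=q2 head=1 tape=bab[c]bbba_   (q2,c)→(q2,b,L)
state=q2 head=0 tape=ba[b]bbbba_   (q2,b)→(q2,c,R)
state=q2 head=1 tape=bac[b]bbba_   (q2,b)→(q2,c,R)
state=q2 head=2 tape=bacc[b]bba_   (q2,b)→(q2,c,R)
state=q2 head=3 tape=baccc[b]ba_   (q2,b)→(q2,c,R)
state=q2 head=4 tape=bacccc[b]a_   (q2,b)→(q2,c,R)
state=q2 head=5 tape=baccccc[a]_   (q2,a)→(q0,c,R)
state=q0 head=6 tape=bacccccc[_]   (q0,_)→(q1,a,L)
state=q1 head=5 tape=baccccc[c]a   (q1,c)→(q1,a,R)
state=q1 head=6 tape=baccccca[a]
The non-blank tape span at halt is bacccccaa.

bacccccaa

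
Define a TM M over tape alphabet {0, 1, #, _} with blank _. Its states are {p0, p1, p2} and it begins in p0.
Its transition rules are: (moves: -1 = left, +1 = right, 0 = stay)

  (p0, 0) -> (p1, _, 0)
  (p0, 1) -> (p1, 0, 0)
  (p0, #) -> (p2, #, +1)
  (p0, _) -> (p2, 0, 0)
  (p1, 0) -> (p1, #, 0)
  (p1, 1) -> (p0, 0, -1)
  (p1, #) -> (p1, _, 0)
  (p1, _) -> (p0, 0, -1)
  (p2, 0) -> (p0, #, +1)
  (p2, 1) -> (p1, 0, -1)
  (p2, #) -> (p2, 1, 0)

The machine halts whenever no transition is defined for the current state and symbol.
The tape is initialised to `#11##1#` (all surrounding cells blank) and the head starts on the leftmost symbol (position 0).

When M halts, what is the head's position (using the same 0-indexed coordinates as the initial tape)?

p0 | _[#]11##1#_   read # → write #, move +1, go to p2
p2 | _#[1]1##1#_   read 1 → write 0, move -1, go to p1
p1 | _[#]01##1#_   read # → write _, move 0, go to p1
p1 | _[_]01##1#_   read _ → write 0, move -1, go to p0
p0 | [_]001##1#_   read _ → write 0, move 0, go to p2
p2 | [0]001##1#_   read 0 → write #, move +1, go to p0
p0 | #[0]01##1#_   read 0 → write _, move 0, go to p1
p1 | #[_]01##1#_   read _ → write 0, move -1, go to p0
p0 | [#]001##1#_   read # → write #, move +1, go to p2
p2 | #[0]01##1#_   read 0 → write #, move +1, go to p0
p0 | ##[0]1##1#_   read 0 → write _, move 0, go to p1
p1 | ##[_]1##1#_   read _ → write 0, move -1, go to p0
p0 | #[#]01##1#_   read # → write #, move +1, go to p2
p2 | ##[0]1##1#_   read 0 → write #, move +1, go to p0
p0 | ###[1]##1#_   read 1 → write 0, move 0, go to p1
p1 | ###[0]##1#_   read 0 → write #, move 0, go to p1
p1 | ###[#]##1#_   read # → write _, move 0, go to p1
p1 | ###[_]##1#_   read _ → write 0, move -1, go to p0
p0 | ##[#]0##1#_   read # → write #, move +1, go to p2
p2 | ###[0]##1#_   read 0 → write #, move +1, go to p0
p0 | ####[#]#1#_   read # → write #, move +1, go to p2
p2 | #####[#]1#_   read # → write 1, move 0, go to p2
p2 | #####[1]1#_   read 1 → write 0, move -1, go to p1
p1 | ####[#]01#_   read # → write _, move 0, go to p1
p1 | ####[_]01#_   read _ → write 0, move -1, go to p0
p0 | ###[#]001#_   read # → write #, move +1, go to p2
p2 | ####[0]01#_   read 0 → write #, move +1, go to p0
p0 | #####[0]1#_   read 0 → write _, move 0, go to p1
p1 | #####[_]1#_   read _ → write 0, move -1, go to p0
p0 | ####[#]01#_   read # → write #, move +1, go to p2
p2 | #####[0]1#_   read 0 → write #, move +1, go to p0
p0 | ######[1]#_   read 1 → write 0, move 0, go to p1
p1 | ######[0]#_   read 0 → write #, move 0, go to p1
p1 | ######[#]#_   read # → write _, move 0, go to p1
p1 | ######[_]#_   read _ → write 0, move -1, go to p0
p0 | #####[#]0#_   read # → write #, move +1, go to p2
p2 | ######[0]#_   read 0 → write #, move +1, go to p0
p0 | #######[#]_   read # → write #, move +1, go to p2
p2 | ########[_]
At halt the head is at cell 7.

7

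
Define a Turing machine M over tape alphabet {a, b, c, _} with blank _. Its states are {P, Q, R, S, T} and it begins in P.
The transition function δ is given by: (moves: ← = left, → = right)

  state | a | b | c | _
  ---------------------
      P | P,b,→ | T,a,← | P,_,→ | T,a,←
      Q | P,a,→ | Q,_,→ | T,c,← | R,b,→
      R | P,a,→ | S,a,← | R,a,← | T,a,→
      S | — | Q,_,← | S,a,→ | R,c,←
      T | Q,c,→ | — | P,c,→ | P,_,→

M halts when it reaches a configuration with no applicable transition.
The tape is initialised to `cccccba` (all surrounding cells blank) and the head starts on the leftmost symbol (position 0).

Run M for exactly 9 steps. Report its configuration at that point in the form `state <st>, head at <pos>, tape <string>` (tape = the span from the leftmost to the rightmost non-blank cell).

state=P head=0 tape=[c]ccccba_   (P,c)→(P,_,→)
state=P head=1 tape=_[c]cccba_   (P,c)→(P,_,→)
state=P head=2 tape=__[c]ccba_   (P,c)→(P,_,→)
state=P head=3 tape=___[c]cba_   (P,c)→(P,_,→)
state=P head=4 tape=____[c]ba_   (P,c)→(P,_,→)
state=P head=5 tape=_____[b]a_   (P,b)→(T,a,←)
state=T head=4 tape=____[_]aa_   (T,_)→(P,_,→)
state=P head=5 tape=_____[a]a_   (P,a)→(P,b,→)
state=P head=6 tape=_____b[a]_   (P,a)→(P,b,→)
state=P head=7 tape=_____bb[_]
After 9 steps: state P, head at 7, tape bb.

state P, head at 7, tape bb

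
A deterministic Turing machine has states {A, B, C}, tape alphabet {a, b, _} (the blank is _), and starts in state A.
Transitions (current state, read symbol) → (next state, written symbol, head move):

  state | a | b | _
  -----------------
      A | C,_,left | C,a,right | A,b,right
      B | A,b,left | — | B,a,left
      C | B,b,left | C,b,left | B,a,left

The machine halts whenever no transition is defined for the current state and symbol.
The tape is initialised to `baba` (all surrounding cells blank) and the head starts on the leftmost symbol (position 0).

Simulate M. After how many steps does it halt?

state=A head=0 tape=_[b]aba   (A,b)→(C,a,right)
state=C head=1 tape=_a[a]ba   (C,a)→(B,b,left)
state=B head=0 tape=_[a]bba   (B,a)→(A,b,left)
state=A head=-1 tape=[_]bbba   (A,_)→(A,b,right)
state=A head=0 tape=b[b]bba   (A,b)→(C,a,right)
state=C head=1 tape=ba[b]ba   (C,b)→(C,b,left)
state=C head=0 tape=b[a]bba   (C,a)→(B,b,left)
state=B head=-1 tape=[b]bbba
M halts after 7 transitions.

7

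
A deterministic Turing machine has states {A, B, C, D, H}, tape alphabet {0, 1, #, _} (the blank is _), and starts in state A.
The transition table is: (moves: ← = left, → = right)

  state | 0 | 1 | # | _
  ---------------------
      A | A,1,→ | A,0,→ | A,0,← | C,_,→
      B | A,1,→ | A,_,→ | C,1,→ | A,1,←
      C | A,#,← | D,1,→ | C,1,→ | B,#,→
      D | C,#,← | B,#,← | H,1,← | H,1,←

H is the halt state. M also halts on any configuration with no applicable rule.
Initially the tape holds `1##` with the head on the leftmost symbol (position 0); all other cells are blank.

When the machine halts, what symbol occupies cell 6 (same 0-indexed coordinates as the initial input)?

state=A head=0 tape=[1]##____   (A,1)→(A,0,→)
state=A head=1 tape=0[#]#____   (A,#)→(A,0,←)
state=A head=0 tape=[0]0#____   (A,0)→(A,1,→)
state=A head=1 tape=1[0]#____   (A,0)→(A,1,→)
state=A head=2 tape=11[#]____   (A,#)→(A,0,←)
state=A head=1 tape=1[1]0____   (A,1)→(A,0,→)
state=A head=2 tape=10[0]____   (A,0)→(A,1,→)
state=A head=3 tape=101[_]___   (A,_)→(C,_,→)
state=C head=4 tape=101_[_]__   (C,_)→(B,#,→)
state=B head=5 tape=101_#[_]_   (B,_)→(A,1,←)
state=A head=4 tape=101_[#]1_   (A,#)→(A,0,←)
state=A head=3 tape=101[_]01_   (A,_)→(C,_,→)
state=C head=4 tape=101_[0]1_   (C,0)→(A,#,←)
state=A head=3 tape=101[_]#1_   (A,_)→(C,_,→)
state=C head=4 tape=101_[#]1_   (C,#)→(C,1,→)
state=C head=5 tape=101_1[1]_   (C,1)→(D,1,→)
state=D head=6 tape=101_11[_]   (D,_)→(H,1,←)
state=H head=5 tape=101_1[1]1
Cell 6 holds 1 when M halts.

1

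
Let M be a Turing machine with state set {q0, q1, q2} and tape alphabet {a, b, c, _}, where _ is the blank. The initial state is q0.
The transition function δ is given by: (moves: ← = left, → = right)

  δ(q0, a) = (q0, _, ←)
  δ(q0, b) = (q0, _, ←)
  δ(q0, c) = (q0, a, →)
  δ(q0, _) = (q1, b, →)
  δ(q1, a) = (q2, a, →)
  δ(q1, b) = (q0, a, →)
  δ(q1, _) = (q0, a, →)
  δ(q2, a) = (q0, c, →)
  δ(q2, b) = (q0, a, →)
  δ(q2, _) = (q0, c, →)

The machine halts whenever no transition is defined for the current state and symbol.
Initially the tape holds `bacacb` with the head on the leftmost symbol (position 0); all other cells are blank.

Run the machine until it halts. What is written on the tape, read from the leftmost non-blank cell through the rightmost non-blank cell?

state=q0 head=0 tape=___[b]acacb   (q0,b)→(q0,_,←)
state=q0 head=-1 tape=__[_]_acacb   (q0,_)→(q1,b,→)
state=q1 head=0 tape=__b[_]acacb   (q1,_)→(q0,a,→)
state=q0 head=1 tape=__ba[a]cacb   (q0,a)→(q0,_,←)
state=q0 head=0 tape=__b[a]_cacb   (q0,a)→(q0,_,←)
state=q0 head=-1 tape=__[b]__cacb   (q0,b)→(q0,_,←)
state=q0 head=-2 tape=_[_]___cacb   (q0,_)→(q1,b,→)
state=q1 head=-1 tape=_b[_]__cacb   (q1,_)→(q0,a,→)
state=q0 head=0 tape=_ba[_]_cacb   (q0,_)→(q1,b,→)
state=q1 head=1 tape=_bab[_]cacb   (q1,_)→(q0,a,→)
state=q0 head=2 tape=_baba[c]acb   (q0,c)→(q0,a,→)
state=q0 head=3 tape=_babaa[a]cb   (q0,a)→(q0,_,←)
state=q0 head=2 tape=_baba[a]_cb   (q0,a)→(q0,_,←)
state=q0 head=1 tape=_bab[a]__cb   (q0,a)→(q0,_,←)
state=q0 head=0 tape=_ba[b]___cb   (q0,b)→(q0,_,←)
state=q0 head=-1 tape=_b[a]____cb   (q0,a)→(q0,_,←)
state=q0 head=-2 tape=_[b]_____cb   (q0,b)→(q0,_,←)
state=q0 head=-3 tape=[_]______cb   (q0,_)→(q1,b,→)
state=q1 head=-2 tape=b[_]_____cb   (q1,_)→(q0,a,→)
state=q0 head=-1 tape=ba[_]____cb   (q0,_)→(q1,b,→)
state=q1 head=0 tape=bab[_]___cb   (q1,_)→(q0,a,→)
state=q0 head=1 tape=baba[_]__cb   (q0,_)→(q1,b,→)
state=q1 head=2 tape=babab[_]_cb   (q1,_)→(q0,a,→)
state=q0 head=3 tape=bababa[_]cb   (q0,_)→(q1,b,→)
state=q1 head=4 tape=bababab[c]b
The non-blank tape span at halt is babababcb.

babababcb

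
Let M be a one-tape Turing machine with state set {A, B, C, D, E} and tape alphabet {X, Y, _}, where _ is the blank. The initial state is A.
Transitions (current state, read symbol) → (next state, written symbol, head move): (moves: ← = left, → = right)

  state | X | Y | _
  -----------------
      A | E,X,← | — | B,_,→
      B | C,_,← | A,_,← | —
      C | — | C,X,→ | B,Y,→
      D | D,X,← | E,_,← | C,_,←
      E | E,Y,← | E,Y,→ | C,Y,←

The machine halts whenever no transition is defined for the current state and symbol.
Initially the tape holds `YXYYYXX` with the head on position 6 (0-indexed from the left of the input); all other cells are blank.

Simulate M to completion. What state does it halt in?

A | YXYYYX[X]___   read X → write X, move ←, go to E
E | YXYYY[X]X___   read X → write Y, move ←, go to E
E | YXYY[Y]YX___   read Y → write Y, move →, go to E
E | YXYYY[Y]X___   read Y → write Y, move →, go to E
E | YXYYYY[X]___   read X → write Y, move ←, go to E
E | YXYYY[Y]Y___   read Y → write Y, move →, go to E
E | YXYYYY[Y]___   read Y → write Y, move →, go to E
E | YXYYYYY[_]__   read _ → write Y, move ←, go to C
C | YXYYYY[Y]Y__   read Y → write X, move →, go to C
C | YXYYYYX[Y]__   read Y → write X, move →, go to C
C | YXYYYYXX[_]_   read _ → write Y, move →, go to B
B | YXYYYYXXY[_]
No transition is defined for (B, _); M halts in state B.

B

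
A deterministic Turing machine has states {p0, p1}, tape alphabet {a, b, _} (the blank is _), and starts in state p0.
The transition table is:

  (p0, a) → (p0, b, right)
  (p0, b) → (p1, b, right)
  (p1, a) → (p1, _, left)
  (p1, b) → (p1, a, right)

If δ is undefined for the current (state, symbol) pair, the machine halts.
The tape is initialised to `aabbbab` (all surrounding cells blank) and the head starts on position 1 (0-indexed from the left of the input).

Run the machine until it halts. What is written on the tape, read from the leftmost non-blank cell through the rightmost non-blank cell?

aba___b

state=p0 head=1 tape=a[a]bbbab   (p0,a)→(p0,b,right)
state=p0 head=2 tape=ab[b]bbab   (p0,b)→(p1,b,right)
state=p1 head=3 tape=abb[b]bab   (p1,b)→(p1,a,right)
state=p1 head=4 tape=abba[b]ab   (p1,b)→(p1,a,right)
state=p1 head=5 tape=abbaa[a]b   (p1,a)→(p1,_,left)
state=p1 head=4 tape=abba[a]_b   (p1,a)→(p1,_,left)
state=p1 head=3 tape=abb[a]__b   (p1,a)→(p1,_,left)
state=p1 head=2 tape=ab[b]___b   (p1,b)→(p1,a,right)
state=p1 head=3 tape=aba[_]__b
The non-blank tape span at halt is aba___b.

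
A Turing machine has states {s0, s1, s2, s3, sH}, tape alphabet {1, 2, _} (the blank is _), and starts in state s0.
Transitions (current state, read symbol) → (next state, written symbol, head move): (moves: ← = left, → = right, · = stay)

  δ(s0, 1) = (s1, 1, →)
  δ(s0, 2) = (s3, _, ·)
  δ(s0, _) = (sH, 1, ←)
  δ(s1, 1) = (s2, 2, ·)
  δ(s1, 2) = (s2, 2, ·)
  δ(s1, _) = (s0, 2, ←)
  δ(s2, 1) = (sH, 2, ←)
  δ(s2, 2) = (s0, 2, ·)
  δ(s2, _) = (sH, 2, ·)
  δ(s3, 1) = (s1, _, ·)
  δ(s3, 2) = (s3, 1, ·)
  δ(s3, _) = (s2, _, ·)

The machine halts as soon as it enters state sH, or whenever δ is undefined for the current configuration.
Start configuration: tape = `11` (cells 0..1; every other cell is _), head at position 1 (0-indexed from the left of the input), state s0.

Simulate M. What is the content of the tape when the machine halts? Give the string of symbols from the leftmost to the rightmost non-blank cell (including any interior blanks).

state=s0 head=1 tape=1[1]_   (s0,1)→(s1,1,→)
state=s1 head=2 tape=11[_]   (s1,_)→(s0,2,←)
state=s0 head=1 tape=1[1]2   (s0,1)→(s1,1,→)
state=s1 head=2 tape=11[2]   (s1,2)→(s2,2,·)
state=s2 head=2 tape=11[2]   (s2,2)→(s0,2,·)
state=s0 head=2 tape=11[2]   (s0,2)→(s3,_,·)
state=s3 head=2 tape=11[_]   (s3,_)→(s2,_,·)
state=s2 head=2 tape=11[_]   (s2,_)→(sH,2,·)
state=sH head=2 tape=11[2]
The non-blank tape span at halt is 112.

112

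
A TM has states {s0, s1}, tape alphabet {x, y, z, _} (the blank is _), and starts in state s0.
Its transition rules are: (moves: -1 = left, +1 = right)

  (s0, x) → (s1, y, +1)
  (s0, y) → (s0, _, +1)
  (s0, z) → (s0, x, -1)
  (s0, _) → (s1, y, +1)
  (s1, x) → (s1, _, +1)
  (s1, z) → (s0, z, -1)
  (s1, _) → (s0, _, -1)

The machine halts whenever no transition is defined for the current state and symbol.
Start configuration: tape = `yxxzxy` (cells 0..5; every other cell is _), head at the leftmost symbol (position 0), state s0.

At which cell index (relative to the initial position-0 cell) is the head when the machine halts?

5

state=s0 head=0 tape=[y]xxzxy   (s0,y)→(s0,_,+1)
state=s0 head=1 tape=_[x]xzxy   (s0,x)→(s1,y,+1)
state=s1 head=2 tape=_y[x]zxy   (s1,x)→(s1,_,+1)
state=s1 head=3 tape=_y_[z]xy   (s1,z)→(s0,z,-1)
state=s0 head=2 tape=_y[_]zxy   (s0,_)→(s1,y,+1)
state=s1 head=3 tape=_yy[z]xy   (s1,z)→(s0,z,-1)
state=s0 head=2 tape=_y[y]zxy   (s0,y)→(s0,_,+1)
state=s0 head=3 tape=_y_[z]xy   (s0,z)→(s0,x,-1)
state=s0 head=2 tape=_y[_]xxy   (s0,_)→(s1,y,+1)
state=s1 head=3 tape=_yy[x]xy   (s1,x)→(s1,_,+1)
state=s1 head=4 tape=_yy_[x]y   (s1,x)→(s1,_,+1)
state=s1 head=5 tape=_yy__[y]
At halt the head is at cell 5.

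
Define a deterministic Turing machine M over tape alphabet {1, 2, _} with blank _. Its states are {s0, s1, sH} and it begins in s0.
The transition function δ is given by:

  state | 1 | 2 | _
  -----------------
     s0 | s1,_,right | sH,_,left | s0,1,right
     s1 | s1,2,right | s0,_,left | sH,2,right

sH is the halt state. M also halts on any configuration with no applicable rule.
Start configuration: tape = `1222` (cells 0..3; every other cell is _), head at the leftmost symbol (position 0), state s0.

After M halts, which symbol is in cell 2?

state=s0 head=0 tape=[1]222   (s0,1)→(s1,_,right)
state=s1 head=1 tape=_[2]22   (s1,2)→(s0,_,left)
state=s0 head=0 tape=[_]_22   (s0,_)→(s0,1,right)
state=s0 head=1 tape=1[_]22   (s0,_)→(s0,1,right)
state=s0 head=2 tape=11[2]2   (s0,2)→(sH,_,left)
state=sH head=1 tape=1[1]_2
Cell 2 holds _ when M halts.

_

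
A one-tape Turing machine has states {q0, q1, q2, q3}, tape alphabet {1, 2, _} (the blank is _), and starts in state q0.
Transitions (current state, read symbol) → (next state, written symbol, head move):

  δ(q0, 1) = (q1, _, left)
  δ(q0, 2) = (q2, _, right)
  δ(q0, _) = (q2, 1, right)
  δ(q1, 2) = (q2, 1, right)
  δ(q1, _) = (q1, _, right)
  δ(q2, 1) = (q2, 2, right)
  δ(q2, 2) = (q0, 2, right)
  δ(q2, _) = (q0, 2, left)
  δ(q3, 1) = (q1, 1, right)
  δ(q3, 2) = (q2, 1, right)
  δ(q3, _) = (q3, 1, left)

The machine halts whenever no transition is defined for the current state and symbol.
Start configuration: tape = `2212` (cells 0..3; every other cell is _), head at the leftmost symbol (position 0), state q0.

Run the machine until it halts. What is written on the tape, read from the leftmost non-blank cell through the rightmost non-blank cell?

1_22

q0 | [2]212__   read 2 → write _, move right, go to q2
q2 | _[2]12__   read 2 → write 2, move right, go to q0
q0 | _2[1]2__   read 1 → write _, move left, go to q1
q1 | _[2]_2__   read 2 → write 1, move right, go to q2
q2 | _1[_]2__   read _ → write 2, move left, go to q0
q0 | _[1]22__   read 1 → write _, move left, go to q1
q1 | [_]_22__   read _ → write _, move right, go to q1
q1 | _[_]22__   read _ → write _, move right, go to q1
q1 | __[2]2__   read 2 → write 1, move right, go to q2
q2 | __1[2]__   read 2 → write 2, move right, go to q0
q0 | __12[_]_   read _ → write 1, move right, go to q2
q2 | __121[_]   read _ → write 2, move left, go to q0
q0 | __12[1]2   read 1 → write _, move left, go to q1
q1 | __1[2]_2   read 2 → write 1, move right, go to q2
q2 | __11[_]2   read _ → write 2, move left, go to q0
q0 | __1[1]22   read 1 → write _, move left, go to q1
q1 | __[1]_22
The non-blank tape span at halt is 1_22.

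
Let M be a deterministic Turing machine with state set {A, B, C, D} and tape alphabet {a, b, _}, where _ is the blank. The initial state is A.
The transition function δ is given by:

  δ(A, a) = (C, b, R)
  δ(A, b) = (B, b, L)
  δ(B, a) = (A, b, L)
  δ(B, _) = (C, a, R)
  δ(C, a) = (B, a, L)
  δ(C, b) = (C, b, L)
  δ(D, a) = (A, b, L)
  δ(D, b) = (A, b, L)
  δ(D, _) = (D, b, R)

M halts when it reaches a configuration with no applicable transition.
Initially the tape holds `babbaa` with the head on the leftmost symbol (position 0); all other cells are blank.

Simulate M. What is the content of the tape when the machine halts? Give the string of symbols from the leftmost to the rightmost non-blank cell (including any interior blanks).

A | ___[b]abbaa   read b → write b, move L, go to B
B | __[_]babbaa   read _ → write a, move R, go to C
C | __a[b]abbaa   read b → write b, move L, go to C
C | __[a]babbaa   read a → write a, move L, go to B
B | _[_]ababbaa   read _ → write a, move R, go to C
C | _a[a]babbaa   read a → write a, move L, go to B
B | _[a]ababbaa   read a → write b, move L, go to A
A | [_]bababbaa
The non-blank tape span at halt is bababbaa.

bababbaa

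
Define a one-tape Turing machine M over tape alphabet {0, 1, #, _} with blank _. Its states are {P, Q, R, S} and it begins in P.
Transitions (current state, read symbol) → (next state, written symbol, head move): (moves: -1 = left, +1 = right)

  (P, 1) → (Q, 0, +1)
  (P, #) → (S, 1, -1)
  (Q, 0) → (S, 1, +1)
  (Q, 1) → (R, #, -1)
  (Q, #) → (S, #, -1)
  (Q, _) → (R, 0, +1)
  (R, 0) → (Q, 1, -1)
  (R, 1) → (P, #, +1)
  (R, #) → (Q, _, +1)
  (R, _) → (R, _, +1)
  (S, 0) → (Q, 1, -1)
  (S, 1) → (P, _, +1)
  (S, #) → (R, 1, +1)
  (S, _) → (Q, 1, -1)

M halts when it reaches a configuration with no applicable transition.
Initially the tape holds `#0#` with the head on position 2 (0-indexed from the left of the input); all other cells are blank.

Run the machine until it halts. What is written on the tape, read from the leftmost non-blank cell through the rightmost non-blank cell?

P | __#0[#]_   read # → write 1, move -1, go to S
S | __#[0]1_   read 0 → write 1, move -1, go to Q
Q | __[#]11_   read # → write #, move -1, go to S
S | _[_]#11_   read _ → write 1, move -1, go to Q
Q | [_]1#11_   read _ → write 0, move +1, go to R
R | 0[1]#11_   read 1 → write #, move +1, go to P
P | 0#[#]11_   read # → write 1, move -1, go to S
S | 0[#]111_   read # → write 1, move +1, go to R
R | 01[1]11_   read 1 → write #, move +1, go to P
P | 01#[1]1_   read 1 → write 0, move +1, go to Q
Q | 01#0[1]_   read 1 → write #, move -1, go to R
R | 01#[0]#_   read 0 → write 1, move -1, go to Q
Q | 01[#]1#_   read # → write #, move -1, go to S
S | 0[1]#1#_   read 1 → write _, move +1, go to P
P | 0_[#]1#_   read # → write 1, move -1, go to S
S | 0[_]11#_   read _ → write 1, move -1, go to Q
Q | [0]111#_   read 0 → write 1, move +1, go to S
S | 1[1]11#_   read 1 → write _, move +1, go to P
P | 1_[1]1#_   read 1 → write 0, move +1, go to Q
Q | 1_0[1]#_   read 1 → write #, move -1, go to R
R | 1_[0]##_   read 0 → write 1, move -1, go to Q
Q | 1[_]1##_   read _ → write 0, move +1, go to R
R | 10[1]##_   read 1 → write #, move +1, go to P
P | 10#[#]#_   read # → write 1, move -1, go to S
S | 10[#]1#_   read # → write 1, move +1, go to R
R | 101[1]#_   read 1 → write #, move +1, go to P
P | 101#[#]_   read # → write 1, move -1, go to S
S | 101[#]1_   read # → write 1, move +1, go to R
R | 1011[1]_   read 1 → write #, move +1, go to P
P | 1011#[_]
The non-blank tape span at halt is 1011#.

1011#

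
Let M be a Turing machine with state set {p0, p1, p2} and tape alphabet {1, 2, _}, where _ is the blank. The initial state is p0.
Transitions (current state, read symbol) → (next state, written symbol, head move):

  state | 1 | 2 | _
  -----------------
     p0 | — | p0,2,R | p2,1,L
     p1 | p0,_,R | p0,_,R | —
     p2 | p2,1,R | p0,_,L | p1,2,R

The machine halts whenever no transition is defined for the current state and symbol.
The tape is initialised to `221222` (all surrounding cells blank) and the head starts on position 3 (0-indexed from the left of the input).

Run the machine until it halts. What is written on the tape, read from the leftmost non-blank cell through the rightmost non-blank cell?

221_111

p0 | 221[2]22_   read 2 → write 2, move R, go to p0
p0 | 2212[2]2_   read 2 → write 2, move R, go to p0
p0 | 22122[2]_   read 2 → write 2, move R, go to p0
p0 | 221222[_]   read _ → write 1, move L, go to p2
p2 | 22122[2]1   read 2 → write _, move L, go to p0
p0 | 2212[2]_1   read 2 → write 2, move R, go to p0
p0 | 22122[_]1   read _ → write 1, move L, go to p2
p2 | 2212[2]11   read 2 → write _, move L, go to p0
p0 | 221[2]_11   read 2 → write 2, move R, go to p0
p0 | 2212[_]11   read _ → write 1, move L, go to p2
p2 | 221[2]111   read 2 → write _, move L, go to p0
p0 | 22[1]_111
The non-blank tape span at halt is 221_111.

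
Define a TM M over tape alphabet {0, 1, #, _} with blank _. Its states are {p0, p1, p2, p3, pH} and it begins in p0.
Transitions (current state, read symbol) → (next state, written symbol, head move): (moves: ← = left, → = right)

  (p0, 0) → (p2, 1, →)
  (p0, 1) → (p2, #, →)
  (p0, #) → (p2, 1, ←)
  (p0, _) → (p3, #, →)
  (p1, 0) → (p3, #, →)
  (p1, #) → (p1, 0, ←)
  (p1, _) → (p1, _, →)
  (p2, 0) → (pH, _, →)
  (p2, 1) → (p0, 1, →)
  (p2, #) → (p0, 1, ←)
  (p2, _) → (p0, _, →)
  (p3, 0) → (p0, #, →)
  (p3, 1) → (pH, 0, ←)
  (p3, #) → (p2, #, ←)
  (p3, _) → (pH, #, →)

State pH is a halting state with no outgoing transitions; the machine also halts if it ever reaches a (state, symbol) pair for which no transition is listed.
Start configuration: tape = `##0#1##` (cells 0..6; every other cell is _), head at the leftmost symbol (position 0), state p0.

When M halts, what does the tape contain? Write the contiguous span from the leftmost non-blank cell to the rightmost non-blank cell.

state=p0 head=0 tape=_[#]#0#1##____   (p0,#)→(p2,1,←)
state=p2 head=-1 tape=[_]1#0#1##____   (p2,_)→(p0,_,→)
state=p0 head=0 tape=_[1]#0#1##____   (p0,1)→(p2,#,→)
state=p2 head=1 tape=_#[#]0#1##____   (p2,#)→(p0,1,←)
state=p0 head=0 tape=_[#]10#1##____   (p0,#)→(p2,1,←)
state=p2 head=-1 tape=[_]110#1##____   (p2,_)→(p0,_,→)
state=p0 head=0 tape=_[1]10#1##____   (p0,1)→(p2,#,→)
state=p2 head=1 tape=_#[1]0#1##____   (p2,1)→(p0,1,→)
state=p0 head=2 tape=_#1[0]#1##____   (p0,0)→(p2,1,→)
state=p2 head=3 tape=_#11[#]1##____   (p2,#)→(p0,1,←)
state=p0 head=2 tape=_#1[1]11##____   (p0,1)→(p2,#,→)
state=p2 head=3 tape=_#1#[1]1##____   (p2,1)→(p0,1,→)
state=p0 head=4 tape=_#1#1[1]##____   (p0,1)→(p2,#,→)
state=p2 head=5 tape=_#1#1#[#]#____   (p2,#)→(p0,1,←)
state=p0 head=4 tape=_#1#1[#]1#____   (p0,#)→(p2,1,←)
state=p2 head=3 tape=_#1#[1]11#____   (p2,1)→(p0,1,→)
state=p0 head=4 tape=_#1#1[1]1#____   (p0,1)→(p2,#,→)
state=p2 head=5 tape=_#1#1#[1]#____   (p2,1)→(p0,1,→)
state=p0 head=6 tape=_#1#1#1[#]____   (p0,#)→(p2,1,←)
state=p2 head=5 tape=_#1#1#[1]1____   (p2,1)→(p0,1,→)
state=p0 head=6 tape=_#1#1#1[1]____   (p0,1)→(p2,#,→)
state=p2 head=7 tape=_#1#1#1#[_]___   (p2,_)→(p0,_,→)
state=p0 head=8 tape=_#1#1#1#_[_]__   (p0,_)→(p3,#,→)
state=p3 head=9 tape=_#1#1#1#_#[_]_   (p3,_)→(pH,#,→)
state=pH head=10 tape=_#1#1#1#_##[_]
The non-blank tape span at halt is #1#1#1#_##.

#1#1#1#_##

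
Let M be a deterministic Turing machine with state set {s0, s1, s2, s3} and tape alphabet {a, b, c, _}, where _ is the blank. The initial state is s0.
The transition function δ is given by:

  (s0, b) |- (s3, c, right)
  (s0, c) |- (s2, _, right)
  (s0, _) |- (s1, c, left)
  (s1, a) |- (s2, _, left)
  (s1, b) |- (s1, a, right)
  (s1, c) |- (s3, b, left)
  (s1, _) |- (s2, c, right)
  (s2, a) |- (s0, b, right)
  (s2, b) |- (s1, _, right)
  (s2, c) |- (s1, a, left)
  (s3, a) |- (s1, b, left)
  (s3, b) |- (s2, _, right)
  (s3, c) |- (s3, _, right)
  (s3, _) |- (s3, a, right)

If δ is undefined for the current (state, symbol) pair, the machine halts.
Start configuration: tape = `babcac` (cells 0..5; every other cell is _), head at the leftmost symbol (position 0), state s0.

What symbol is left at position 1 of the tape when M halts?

c

s0 | _[b]abcac__   read b → write c, move right, go to s3
s3 | _c[a]bcac__   read a → write b, move left, go to s1
s1 | _[c]bbcac__   read c → write b, move left, go to s3
s3 | [_]bbbcac__   read _ → write a, move right, go to s3
s3 | a[b]bbcac__   read b → write _, move right, go to s2
s2 | a_[b]bcac__   read b → write _, move right, go to s1
s1 | a__[b]cac__   read b → write a, move right, go to s1
s1 | a__a[c]ac__   read c → write b, move left, go to s3
s3 | a__[a]bac__   read a → write b, move left, go to s1
s1 | a_[_]bbac__   read _ → write c, move right, go to s2
s2 | a_c[b]bac__   read b → write _, move right, go to s1
s1 | a_c_[b]ac__   read b → write a, move right, go to s1
s1 | a_c_a[a]c__   read a → write _, move left, go to s2
s2 | a_c_[a]_c__   read a → write b, move right, go to s0
s0 | a_c_b[_]c__   read _ → write c, move left, go to s1
s1 | a_c_[b]cc__   read b → write a, move right, go to s1
s1 | a_c_a[c]c__   read c → write b, move left, go to s3
s3 | a_c_[a]bc__   read a → write b, move left, go to s1
s1 | a_c[_]bbc__   read _ → write c, move right, go to s2
s2 | a_cc[b]bc__   read b → write _, move right, go to s1
s1 | a_cc_[b]c__   read b → write a, move right, go to s1
s1 | a_cc_a[c]__   read c → write b, move left, go to s3
s3 | a_cc_[a]b__   read a → write b, move left, go to s1
s1 | a_cc[_]bb__   read _ → write c, move right, go to s2
s2 | a_ccc[b]b__   read b → write _, move right, go to s1
s1 | a_ccc_[b]__   read b → write a, move right, go to s1
s1 | a_ccc_a[_]_   read _ → write c, move right, go to s2
s2 | a_ccc_ac[_]
Cell 1 holds c when M halts.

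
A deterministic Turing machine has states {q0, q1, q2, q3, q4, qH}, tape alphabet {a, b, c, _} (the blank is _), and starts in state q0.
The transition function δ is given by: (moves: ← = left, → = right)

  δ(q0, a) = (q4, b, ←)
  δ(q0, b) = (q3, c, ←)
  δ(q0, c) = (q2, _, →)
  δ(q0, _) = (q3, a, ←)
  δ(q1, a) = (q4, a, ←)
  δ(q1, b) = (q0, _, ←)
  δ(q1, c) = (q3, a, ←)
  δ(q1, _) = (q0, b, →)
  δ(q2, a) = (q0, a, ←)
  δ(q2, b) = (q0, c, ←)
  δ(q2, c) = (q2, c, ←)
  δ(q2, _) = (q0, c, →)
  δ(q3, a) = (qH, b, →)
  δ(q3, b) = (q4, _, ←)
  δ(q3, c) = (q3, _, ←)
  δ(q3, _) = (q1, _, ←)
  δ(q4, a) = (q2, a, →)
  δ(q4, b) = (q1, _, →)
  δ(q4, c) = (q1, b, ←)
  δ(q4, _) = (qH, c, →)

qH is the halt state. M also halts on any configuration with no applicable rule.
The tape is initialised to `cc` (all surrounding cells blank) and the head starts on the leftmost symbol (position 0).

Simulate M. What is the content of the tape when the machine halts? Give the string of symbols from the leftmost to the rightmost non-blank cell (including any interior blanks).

q0 | ___[c]c__   read c → write _, move →, go to q2
q2 | ____[c]__   read c → write c, move ←, go to q2
q2 | ___[_]c__   read _ → write c, move →, go to q0
q0 | ___c[c]__   read c → write _, move →, go to q2
q2 | ___c_[_]_   read _ → write c, move →, go to q0
q0 | ___c_c[_]   read _ → write a, move ←, go to q3
q3 | ___c_[c]a   read c → write _, move ←, go to q3
q3 | ___c[_]_a   read _ → write _, move ←, go to q1
q1 | ___[c]__a   read c → write a, move ←, go to q3
q3 | __[_]a__a   read _ → write _, move ←, go to q1
q1 | _[_]_a__a   read _ → write b, move →, go to q0
q0 | _b[_]a__a   read _ → write a, move ←, go to q3
q3 | _[b]aa__a   read b → write _, move ←, go to q4
q4 | [_]_aa__a   read _ → write c, move →, go to qH
qH | c[_]aa__a
The non-blank tape span at halt is c_aa__a.

c_aa__a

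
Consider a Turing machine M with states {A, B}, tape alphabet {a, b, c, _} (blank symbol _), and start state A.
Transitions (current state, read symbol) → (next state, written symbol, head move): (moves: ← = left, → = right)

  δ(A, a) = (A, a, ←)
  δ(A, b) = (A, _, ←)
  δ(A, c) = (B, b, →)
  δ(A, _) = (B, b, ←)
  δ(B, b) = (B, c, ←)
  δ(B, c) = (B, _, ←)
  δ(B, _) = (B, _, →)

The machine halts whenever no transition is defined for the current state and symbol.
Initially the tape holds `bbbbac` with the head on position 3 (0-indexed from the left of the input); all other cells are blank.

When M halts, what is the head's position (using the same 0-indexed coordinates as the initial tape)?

state=A head=3 tape=__bbb[b]ac   (A,b)→(A,_,←)
state=A head=2 tape=__bb[b]_ac   (A,b)→(A,_,←)
state=A head=1 tape=__b[b]__ac   (A,b)→(A,_,←)
state=A head=0 tape=__[b]___ac   (A,b)→(A,_,←)
state=A head=-1 tape=_[_]____ac   (A,_)→(B,b,←)
state=B head=-2 tape=[_]b____ac   (B,_)→(B,_,→)
state=B head=-1 tape=_[b]____ac   (B,b)→(B,c,←)
state=B head=-2 tape=[_]c____ac   (B,_)→(B,_,→)
state=B head=-1 tape=_[c]____ac   (B,c)→(B,_,←)
state=B head=-2 tape=[_]_____ac   (B,_)→(B,_,→)
state=B head=-1 tape=_[_]____ac   (B,_)→(B,_,→)
state=B head=0 tape=__[_]___ac   (B,_)→(B,_,→)
state=B head=1 tape=___[_]__ac   (B,_)→(B,_,→)
state=B head=2 tape=____[_]_ac   (B,_)→(B,_,→)
state=B head=3 tape=_____[_]ac   (B,_)→(B,_,→)
state=B head=4 tape=______[a]c
At halt the head is at cell 4.

4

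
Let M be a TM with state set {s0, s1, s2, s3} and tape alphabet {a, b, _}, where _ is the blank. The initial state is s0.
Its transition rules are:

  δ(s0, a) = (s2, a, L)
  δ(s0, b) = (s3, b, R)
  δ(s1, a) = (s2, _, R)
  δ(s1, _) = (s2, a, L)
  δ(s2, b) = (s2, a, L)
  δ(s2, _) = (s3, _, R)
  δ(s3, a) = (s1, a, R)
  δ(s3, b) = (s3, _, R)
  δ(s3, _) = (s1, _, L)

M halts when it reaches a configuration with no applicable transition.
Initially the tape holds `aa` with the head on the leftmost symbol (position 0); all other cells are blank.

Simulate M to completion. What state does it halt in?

s0 | _[a]a__   read a → write a, move L, go to s2
s2 | [_]aa__   read _ → write _, move R, go to s3
s3 | _[a]a__   read a → write a, move R, go to s1
s1 | _a[a]__   read a → write _, move R, go to s2
s2 | _a_[_]_   read _ → write _, move R, go to s3
s3 | _a__[_]   read _ → write _, move L, go to s1
s1 | _a_[_]_   read _ → write a, move L, go to s2
s2 | _a[_]a_   read _ → write _, move R, go to s3
s3 | _a_[a]_   read a → write a, move R, go to s1
s1 | _a_a[_]   read _ → write a, move L, go to s2
s2 | _a_[a]a
No transition is defined for (s2, a); M halts in state s2.

s2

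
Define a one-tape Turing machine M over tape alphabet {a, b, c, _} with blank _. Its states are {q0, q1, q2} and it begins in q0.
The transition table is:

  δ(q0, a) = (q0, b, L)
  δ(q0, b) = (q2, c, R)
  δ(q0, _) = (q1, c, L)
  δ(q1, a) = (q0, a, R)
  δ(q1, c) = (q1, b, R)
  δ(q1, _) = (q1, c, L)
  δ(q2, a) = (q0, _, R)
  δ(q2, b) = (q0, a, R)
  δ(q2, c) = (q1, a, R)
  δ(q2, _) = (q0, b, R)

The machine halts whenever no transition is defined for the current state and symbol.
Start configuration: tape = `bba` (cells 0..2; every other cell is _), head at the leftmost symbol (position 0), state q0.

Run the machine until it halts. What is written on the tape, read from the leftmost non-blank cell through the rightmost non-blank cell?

state=q0 head=0 tape=[b]ba   (q0,b)→(q2,c,R)
state=q2 head=1 tape=c[b]a   (q2,b)→(q0,a,R)
state=q0 head=2 tape=ca[a]   (q0,a)→(q0,b,L)
state=q0 head=1 tape=c[a]b   (q0,a)→(q0,b,L)
state=q0 head=0 tape=[c]bb
The non-blank tape span at halt is cbb.

cbb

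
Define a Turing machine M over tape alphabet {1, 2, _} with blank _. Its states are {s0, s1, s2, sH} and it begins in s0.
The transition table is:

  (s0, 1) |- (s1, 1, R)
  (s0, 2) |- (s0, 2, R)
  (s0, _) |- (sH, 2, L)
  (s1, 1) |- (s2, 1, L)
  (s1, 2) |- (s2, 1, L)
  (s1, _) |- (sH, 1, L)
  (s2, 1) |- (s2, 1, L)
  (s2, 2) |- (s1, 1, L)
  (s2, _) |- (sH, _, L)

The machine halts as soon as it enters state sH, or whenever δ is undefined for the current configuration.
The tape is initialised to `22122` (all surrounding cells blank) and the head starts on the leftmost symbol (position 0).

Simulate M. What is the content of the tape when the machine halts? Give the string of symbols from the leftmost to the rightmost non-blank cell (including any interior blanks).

state=s0 head=0 tape=__[2]2122   (s0,2)→(s0,2,R)
state=s0 head=1 tape=__2[2]122   (s0,2)→(s0,2,R)
state=s0 head=2 tape=__22[1]22   (s0,1)→(s1,1,R)
state=s1 head=3 tape=__221[2]2   (s1,2)→(s2,1,L)
state=s2 head=2 tape=__22[1]12   (s2,1)→(s2,1,L)
state=s2 head=1 tape=__2[2]112   (s2,2)→(s1,1,L)
state=s1 head=0 tape=__[2]1112   (s1,2)→(s2,1,L)
state=s2 head=-1 tape=_[_]11112   (s2,_)→(sH,_,L)
state=sH head=-2 tape=[_]_11112
The non-blank tape span at halt is 11112.

11112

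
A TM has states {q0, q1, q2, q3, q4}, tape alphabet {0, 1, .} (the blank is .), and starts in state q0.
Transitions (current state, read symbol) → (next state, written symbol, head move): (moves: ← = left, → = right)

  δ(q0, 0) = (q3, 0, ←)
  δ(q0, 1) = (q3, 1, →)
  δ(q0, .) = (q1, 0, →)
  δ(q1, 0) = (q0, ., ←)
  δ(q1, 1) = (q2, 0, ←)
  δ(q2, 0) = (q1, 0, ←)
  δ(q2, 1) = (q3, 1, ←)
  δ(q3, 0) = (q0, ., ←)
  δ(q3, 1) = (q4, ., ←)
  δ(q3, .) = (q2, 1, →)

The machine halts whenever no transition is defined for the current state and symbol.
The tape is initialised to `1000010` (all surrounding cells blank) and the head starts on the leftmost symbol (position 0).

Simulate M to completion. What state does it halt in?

state=q0 head=0 tape=..[1]000010   (q0,1)→(q3,1,→)
state=q3 head=1 tape=..1[0]00010   (q3,0)→(q0,.,←)
state=q0 head=0 tape=..[1].00010   (q0,1)→(q3,1,→)
state=q3 head=1 tape=..1[.]00010   (q3,.)→(q2,1,→)
state=q2 head=2 tape=..11[0]0010   (q2,0)→(q1,0,←)
state=q1 head=1 tape=..1[1]00010   (q1,1)→(q2,0,←)
state=q2 head=0 tape=..[1]000010   (q2,1)→(q3,1,←)
state=q3 head=-1 tape=.[.]1000010   (q3,.)→(q2,1,→)
state=q2 head=0 tape=.1[1]000010   (q2,1)→(q3,1,←)
state=q3 head=-1 tape=.[1]1000010   (q3,1)→(q4,.,←)
state=q4 head=-2 tape=[.].1000010
No transition is defined for (q4, .); M halts in state q4.

q4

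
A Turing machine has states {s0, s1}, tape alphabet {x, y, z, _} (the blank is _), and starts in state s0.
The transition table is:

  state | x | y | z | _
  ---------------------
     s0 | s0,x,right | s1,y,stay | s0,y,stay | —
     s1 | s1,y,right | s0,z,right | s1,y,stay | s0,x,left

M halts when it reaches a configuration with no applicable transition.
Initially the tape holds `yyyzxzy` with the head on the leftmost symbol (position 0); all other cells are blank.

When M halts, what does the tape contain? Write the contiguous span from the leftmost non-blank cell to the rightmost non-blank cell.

zzzzxzz

state=s0 head=0 tape=[y]yyzxzy_   (s0,y)→(s1,y,stay)
state=s1 head=0 tape=[y]yyzxzy_   (s1,y)→(s0,z,right)
state=s0 head=1 tape=z[y]yzxzy_   (s0,y)→(s1,y,stay)
state=s1 head=1 tape=z[y]yzxzy_   (s1,y)→(s0,z,right)
state=s0 head=2 tape=zz[y]zxzy_   (s0,y)→(s1,y,stay)
state=s1 head=2 tape=zz[y]zxzy_   (s1,y)→(s0,z,right)
state=s0 head=3 tape=zzz[z]xzy_   (s0,z)→(s0,y,stay)
state=s0 head=3 tape=zzz[y]xzy_   (s0,y)→(s1,y,stay)
state=s1 head=3 tape=zzz[y]xzy_   (s1,y)→(s0,z,right)
state=s0 head=4 tape=zzzz[x]zy_   (s0,x)→(s0,x,right)
state=s0 head=5 tape=zzzzx[z]y_   (s0,z)→(s0,y,stay)
state=s0 head=5 tape=zzzzx[y]y_   (s0,y)→(s1,y,stay)
state=s1 head=5 tape=zzzzx[y]y_   (s1,y)→(s0,z,right)
state=s0 head=6 tape=zzzzxz[y]_   (s0,y)→(s1,y,stay)
state=s1 head=6 tape=zzzzxz[y]_   (s1,y)→(s0,z,right)
state=s0 head=7 tape=zzzzxzz[_]
The non-blank tape span at halt is zzzzxzz.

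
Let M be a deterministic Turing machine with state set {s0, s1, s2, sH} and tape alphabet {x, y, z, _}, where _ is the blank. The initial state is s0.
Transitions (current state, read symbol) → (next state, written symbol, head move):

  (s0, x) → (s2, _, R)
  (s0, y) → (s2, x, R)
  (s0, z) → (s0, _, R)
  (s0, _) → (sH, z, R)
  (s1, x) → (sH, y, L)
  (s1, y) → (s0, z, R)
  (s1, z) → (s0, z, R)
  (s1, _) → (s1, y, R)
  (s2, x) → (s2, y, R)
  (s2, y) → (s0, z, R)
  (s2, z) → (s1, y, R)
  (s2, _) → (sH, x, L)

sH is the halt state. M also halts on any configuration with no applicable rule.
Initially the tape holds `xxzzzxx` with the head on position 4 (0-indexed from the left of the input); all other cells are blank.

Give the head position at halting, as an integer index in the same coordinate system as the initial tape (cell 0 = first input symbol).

s0 | xxzz[z]xx_   read z → write _, move R, go to s0
s0 | xxzz_[x]x_   read x → write _, move R, go to s2
s2 | xxzz__[x]_   read x → write y, move R, go to s2
s2 | xxzz__y[_]   read _ → write x, move L, go to sH
sH | xxzz__[y]x
At halt the head is at cell 6.

6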